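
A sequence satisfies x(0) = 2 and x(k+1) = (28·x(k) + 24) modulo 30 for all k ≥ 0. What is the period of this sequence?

4

x(0) = 2,  x(1) = 20,  x(2) = 14,  x(3) = 26,  x(4) = 2.
The sequence repeats with period 4.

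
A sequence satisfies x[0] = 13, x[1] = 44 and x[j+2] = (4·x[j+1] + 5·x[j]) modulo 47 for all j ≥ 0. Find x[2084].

Listing terms: x[0] = 13, x[1] = 44, x[2] = 6, x[3] = 9, x[4] = 19, x[5] = 27, x[6] = 15, x[7] = 7, x[8] = 9, x[9] = 24, x[10] = 0, x[11] = 26, x[12] = 10, x[13] = 29, x[14] = 25, x[15] = 10, x[16] = 24, x[17] = 5, x[18] = 46, x[19] = 21, x[20] = 32, x[21] = 45, x[22] = 11, x[23] = 34, x[24] = 3, x[25] = 41, x[26] = 38, x[27] = 28, x[28] = 20, x[29] = 32, x[30] = 40, x[31] = 38, x[32] = 23, x[33] = 0, x[34] = 21, x[35] = 37, x[36] = 18, x[37] = 22, x[38] = 37, x[39] = 23, x[40] = 42, x[41] = 1, x[42] = 26, x[43] = 15, x[44] = 2, x[45] = 36, x[46] = 13, x[47] = 44.
The sequence repeats with period 46.
So x[2084] = x[0 + ((2084-0) mod 46)] = x[14] = 25.

25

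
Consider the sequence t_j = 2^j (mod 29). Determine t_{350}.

28

We have t_1 = 2, t_2 = 4, t_3 = 8, t_4 = 16, t_5 = 3, t_6 = 6, t_7 = 12, t_8 = 24, t_9 = 19, t_{10} = 9, t_{11} = 18, t_{12} = 7, t_{13} = 14, t_{14} = 28, t_{15} = 27, t_{16} = 25, t_{17} = 21, t_{18} = 13, t_{19} = 26, t_{20} = 23, t_{21} = 17, t_{22} = 5, t_{23} = 10, t_{24} = 20, t_{25} = 11, t_{26} = 22, t_{27} = 15, t_{28} = 1, t_{29} = 2.
The sequence repeats with period 28.
(350 - 1) mod 28 = 13, so t_{350} = t_{14} = 28.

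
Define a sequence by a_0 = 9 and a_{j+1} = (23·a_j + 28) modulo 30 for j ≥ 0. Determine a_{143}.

a_0 = 9,  a_1 = 25,  a_2 = 3,  a_3 = 7,  a_4 = 9.
The sequence repeats with period 4.
So a_{143} = a_{0 + ((143-0) mod 4)} = a_3 = 7.

7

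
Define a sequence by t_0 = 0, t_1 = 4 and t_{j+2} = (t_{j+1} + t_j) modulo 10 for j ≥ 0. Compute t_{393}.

2

Listing terms: t_0 = 0,  t_1 = 4,  t_2 = 4,  t_3 = 8,  t_4 = 2,  t_5 = 0,  t_6 = 2,  t_7 = 2,  t_8 = 4,  t_9 = 6,  t_{10} = 0,  t_{11} = 6,  t_{12} = 6,  t_{13} = 2,  t_{14} = 8,  t_{15} = 0,  t_{16} = 8,  t_{17} = 8,  t_{18} = 6,  t_{19} = 4,  t_{20} = 0,  t_{21} = 4.
The sequence repeats with period 20.
So t_{393} = t_{0 + ((393-0) mod 20)} = t_{13} = 2.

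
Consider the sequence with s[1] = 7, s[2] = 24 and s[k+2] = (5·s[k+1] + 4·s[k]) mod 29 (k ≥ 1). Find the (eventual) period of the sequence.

We have s[1] = 7, s[2] = 24, s[3] = 3, s[4] = 24, s[5] = 16, s[6] = 2, s[7] = 16, s[8] = 1, s[9] = 11, s[10] = 1, s[11] = 20, s[12] = 17, s[13] = 20, s[14] = 23, s[15] = 21, s[16] = 23, s[17] = 25, s[18] = 14, s[19] = 25, s[20] = 7, s[21] = 19, s[22] = 7, s[23] = 24.
The sequence repeats with period 21.

21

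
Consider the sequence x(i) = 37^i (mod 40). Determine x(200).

1

Listing terms: x(1) = 37, x(2) = 9, x(3) = 13, x(4) = 1, x(5) = 37.
Since x(5) = x(1) = 37, the sequence is periodic with period 4.
(200 - 1) mod 4 = 3, so x(200) = x(4) = 1.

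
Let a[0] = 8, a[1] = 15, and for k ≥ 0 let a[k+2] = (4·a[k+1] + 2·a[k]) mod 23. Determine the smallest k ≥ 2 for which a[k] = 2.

Computing terms: a[0] = 8; a[1] = 15; a[2] = 7; a[3] = 12; a[4] = 16; a[5] = 19; a[6] = 16; a[7] = 10; a[8] = 3; a[9] = 9; a[10] = 19; a[11] = 2; a[12] = 0; a[13] = 4; a[14] = 16; a[15] = 3; a[16] = 21; a[17] = 21; a[18] = 11; a[19] = 17; a[20] = 21; a[21] = 3; a[22] = 8; a[23] = 15.
Since (a[22], a[23]) = (a[0], a[1]) = (8, 15) (two consecutive terms determine the rest), the sequence is periodic with period 22.
The value 2 first appears (with k ≥ 2) at a[11].

11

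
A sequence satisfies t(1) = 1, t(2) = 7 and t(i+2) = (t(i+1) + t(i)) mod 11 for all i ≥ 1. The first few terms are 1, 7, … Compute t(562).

We have t(1) = 1,  t(2) = 7,  t(3) = 8,  t(4) = 4,  t(5) = 1,  t(6) = 5,  t(7) = 6,  t(8) = 0,  t(9) = 6,  t(10) = 6,  t(11) = 1,  t(12) = 7.
Since (t(11), t(12)) = (t(1), t(2)) = (1, 7) (two consecutive terms determine the rest), the sequence is periodic with period 10.
(562 - 1) mod 10 = 1, so t(562) = t(2) = 7.

7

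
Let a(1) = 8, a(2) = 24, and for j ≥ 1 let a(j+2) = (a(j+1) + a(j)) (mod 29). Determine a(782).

a(1) = 8; a(2) = 24; a(3) = 3; a(4) = 27; a(5) = 1; a(6) = 28; a(7) = 0; a(8) = 28; a(9) = 28; a(10) = 27; a(11) = 26; a(12) = 24; a(13) = 21; a(14) = 16; a(15) = 8; a(16) = 24.
The sequence repeats with period 14.
(782 - 1) mod 14 = 11, so a(782) = a(12) = 24.

24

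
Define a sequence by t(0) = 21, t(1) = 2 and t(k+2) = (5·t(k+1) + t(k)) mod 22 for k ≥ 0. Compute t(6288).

21

Computing terms: t(0) = 21,  t(1) = 2,  t(2) = 9,  t(3) = 3,  t(4) = 2,  t(5) = 13,  t(6) = 1,  t(7) = 18,  t(8) = 3,  t(9) = 11,  t(10) = 14,  t(11) = 15,  t(12) = 1,  t(13) = 20,  t(14) = 13,  t(15) = 19,  t(16) = 20,  t(17) = 9,  t(18) = 21,  t(19) = 4,  t(20) = 19,  t(21) = 11,  t(22) = 8,  t(23) = 7,  t(24) = 21,  t(25) = 2.
Since (t(24), t(25)) = (t(0), t(1)) = (21, 2) (two consecutive terms determine the rest), the sequence is periodic with period 24.
So t(6288) = t(0 + ((6288-0) mod 24)) = t(0) = 21.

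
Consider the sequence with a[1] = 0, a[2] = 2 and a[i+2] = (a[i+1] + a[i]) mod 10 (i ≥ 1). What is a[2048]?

6

a[1] = 0,  a[2] = 2,  a[3] = 2,  a[4] = 4,  a[5] = 6,  a[6] = 0,  a[7] = 6,  a[8] = 6,  a[9] = 2,  a[10] = 8,  a[11] = 0,  a[12] = 8,  a[13] = 8,  a[14] = 6,  a[15] = 4,  a[16] = 0,  a[17] = 4,  a[18] = 4,  a[19] = 8,  a[20] = 2,  a[21] = 0,  a[22] = 2.
The sequence repeats with period 20.
(2048 - 1) mod 20 = 7, so a[2048] = a[8] = 6.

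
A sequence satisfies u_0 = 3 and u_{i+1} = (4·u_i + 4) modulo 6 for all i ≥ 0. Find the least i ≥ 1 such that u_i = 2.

2

We have u_0 = 3, u_1 = 4, u_2 = 2, u_3 = 0, u_4 = 4.
Since u_4 = u_1 = 4, the sequence is eventually periodic: after a pre-period of length 1 it cycles with period 3.
The value 2 first appears (with i ≥ 1) at u_2.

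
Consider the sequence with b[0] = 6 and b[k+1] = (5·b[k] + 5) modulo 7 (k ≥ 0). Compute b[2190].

6

Computing terms: b[0] = 6, b[1] = 0, b[2] = 5, b[3] = 2, b[4] = 1, b[5] = 3, b[6] = 6.
Since b[6] = b[0] = 6, the sequence is periodic with period 6.
(2190 - 0) mod 6 = 0, so b[2190] = b[0] = 6.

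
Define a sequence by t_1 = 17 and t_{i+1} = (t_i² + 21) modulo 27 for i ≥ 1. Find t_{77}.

19

We have t_1 = 17; t_2 = 13; t_3 = 1; t_4 = 22; t_5 = 19; t_6 = 4; t_7 = 10; t_8 = 13.
Since t_8 = t_2 = 13, the sequence is eventually periodic: after a pre-period of length 1 it cycles with period 6.
For i ≥ 2, t_i depends only on (i - 2) mod 6. (77 - 2) mod 6 = 3, so t_{77} = t_5 = 19.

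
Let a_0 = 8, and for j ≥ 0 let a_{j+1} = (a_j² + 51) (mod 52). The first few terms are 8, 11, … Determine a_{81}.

Listing terms: a_0 = 8; a_1 = 11; a_2 = 16; a_3 = 47; a_4 = 24; a_5 = 3; a_6 = 8.
The sequence repeats with period 6.
(81 - 0) mod 6 = 3, so a_{81} = a_3 = 47.

47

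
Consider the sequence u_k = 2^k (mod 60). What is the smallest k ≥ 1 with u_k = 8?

3

Computing terms: u_0 = 1, u_1 = 2, u_2 = 4, u_3 = 8, u_4 = 16, u_5 = 32, u_6 = 4.
Since u_6 = u_2 = 4, the sequence is eventually periodic: after a pre-period of length 2 it cycles with period 4.
The value 8 first appears (with k ≥ 1) at u_3.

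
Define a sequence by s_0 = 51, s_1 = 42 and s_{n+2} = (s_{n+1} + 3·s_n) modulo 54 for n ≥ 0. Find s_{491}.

33

Listing terms: s_0 = 51; s_1 = 42; s_2 = 33; s_3 = 51; s_4 = 42.
The sequence repeats with period 3.
(491 - 0) mod 3 = 2, so s_{491} = s_2 = 33.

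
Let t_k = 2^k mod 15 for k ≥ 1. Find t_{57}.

2

Listing terms: t_1 = 2, t_2 = 4, t_3 = 8, t_4 = 1, t_5 = 2.
The sequence repeats with period 4.
So t_{57} = t_{1 + ((57-1) mod 4)} = t_1 = 2.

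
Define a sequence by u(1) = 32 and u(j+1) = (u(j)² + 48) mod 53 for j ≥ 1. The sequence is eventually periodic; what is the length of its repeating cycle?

3

u(1) = 32,  u(2) = 12,  u(3) = 33,  u(4) = 24,  u(5) = 41,  u(6) = 33.
Since u(6) = u(3) = 33, the sequence is eventually periodic: after a pre-period of length 2 it cycles with period 3.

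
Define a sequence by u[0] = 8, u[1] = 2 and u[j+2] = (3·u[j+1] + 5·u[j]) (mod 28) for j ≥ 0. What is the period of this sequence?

3

Computing terms: u[0] = 8; u[1] = 2; u[2] = 18; u[3] = 8; u[4] = 2.
Since (u[3], u[4]) = (u[0], u[1]) = (8, 2) (two consecutive terms determine the rest), the sequence is periodic with period 3.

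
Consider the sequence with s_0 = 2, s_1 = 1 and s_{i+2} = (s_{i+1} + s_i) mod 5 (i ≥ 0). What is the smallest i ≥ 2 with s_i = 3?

2

Listing terms: s_0 = 2; s_1 = 1; s_2 = 3; s_3 = 4; s_4 = 2; s_5 = 1.
The sequence repeats with period 4.
The value 3 first appears (with i ≥ 2) at s_2.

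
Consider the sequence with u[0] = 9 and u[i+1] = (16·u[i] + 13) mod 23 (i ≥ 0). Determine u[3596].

17

u[0] = 9, u[1] = 19, u[2] = 18, u[3] = 2, u[4] = 22, u[5] = 20, u[6] = 11, u[7] = 5, u[8] = 1, u[9] = 6, u[10] = 17, u[11] = 9.
The sequence repeats with period 11.
So u[3596] = u[0 + ((3596-0) mod 11)] = u[10] = 17.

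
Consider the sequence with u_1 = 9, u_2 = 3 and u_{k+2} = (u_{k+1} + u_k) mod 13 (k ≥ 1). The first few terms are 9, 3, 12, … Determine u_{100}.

Listing terms: u_1 = 9,  u_2 = 3,  u_3 = 12,  u_4 = 2,  u_5 = 1,  u_6 = 3,  u_7 = 4,  u_8 = 7,  u_9 = 11,  u_{10} = 5,  u_{11} = 3,  u_{12} = 8,  u_{13} = 11,  u_{14} = 6,  u_{15} = 4,  u_{16} = 10,  u_{17} = 1,  u_{18} = 11,  u_{19} = 12,  u_{20} = 10,  u_{21} = 9,  u_{22} = 6,  u_{23} = 2,  u_{24} = 8,  u_{25} = 10,  u_{26} = 5,  u_{27} = 2,  u_{28} = 7,  u_{29} = 9,  u_{30} = 3.
The sequence repeats with period 28.
(100 - 1) mod 28 = 15, so u_{100} = u_{16} = 10.

10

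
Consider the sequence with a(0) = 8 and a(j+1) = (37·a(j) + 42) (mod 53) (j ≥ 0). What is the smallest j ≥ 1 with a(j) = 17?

4

Listing terms: a(0) = 8,  a(1) = 20,  a(2) = 40,  a(3) = 38,  a(4) = 17,  a(5) = 35,  a(6) = 12,  a(7) = 9,  a(8) = 4,  a(9) = 31,  a(10) = 23,  a(11) = 45,  a(12) = 11,  a(13) = 25,  a(14) = 13,  a(15) = 46,  a(16) = 48,  a(17) = 16,  a(18) = 51,  a(19) = 21,  a(20) = 24,  a(21) = 29,  a(22) = 2,  a(23) = 10,  a(24) = 41,  a(25) = 22,  a(26) = 8.
The sequence repeats with period 26.
The value 17 first appears (with j ≥ 1) at a(4).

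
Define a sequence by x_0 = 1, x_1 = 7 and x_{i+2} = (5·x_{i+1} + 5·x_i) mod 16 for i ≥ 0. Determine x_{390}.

Listing terms: x_0 = 1; x_1 = 7; x_2 = 8; x_3 = 11; x_4 = 15; x_5 = 2; x_6 = 5; x_7 = 3; x_8 = 8; x_9 = 7; x_{10} = 11; x_{11} = 10; x_{12} = 9; x_{13} = 15; x_{14} = 8; x_{15} = 3; x_{16} = 7; x_{17} = 2; x_{18} = 13; x_{19} = 11; x_{20} = 8; x_{21} = 15; x_{22} = 3; x_{23} = 10; x_{24} = 1; x_{25} = 7.
The sequence repeats with period 24.
So x_{390} = x_{0 + ((390-0) mod 24)} = x_6 = 5.

5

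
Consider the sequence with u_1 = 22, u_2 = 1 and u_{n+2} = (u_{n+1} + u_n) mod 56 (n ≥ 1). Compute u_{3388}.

32

Listing terms: u_1 = 22, u_2 = 1, u_3 = 23, u_4 = 24, u_5 = 47, u_6 = 15, u_7 = 6, u_8 = 21, u_9 = 27, u_{10} = 48, u_{11} = 19, u_{12} = 11, u_{13} = 30, u_{14} = 41, u_{15} = 15, u_{16} = 0, u_{17} = 15, u_{18} = 15, u_{19} = 30, u_{20} = 45, u_{21} = 19, u_{22} = 8, u_{23} = 27, u_{24} = 35, u_{25} = 6, u_{26} = 41, u_{27} = 47, u_{28} = 32, u_{29} = 23, u_{30} = 55, u_{31} = 22, u_{32} = 21, u_{33} = 43, u_{34} = 8, u_{35} = 51, u_{36} = 3, u_{37} = 54, u_{38} = 1, u_{39} = 55, u_{40} = 0, u_{41} = 55, u_{42} = 55, u_{43} = 54, u_{44} = 53, u_{45} = 51, u_{46} = 48, u_{47} = 43, u_{48} = 35, u_{49} = 22, u_{50} = 1.
The sequence repeats with period 48.
(3388 - 1) mod 48 = 27, so u_{3388} = u_{28} = 32.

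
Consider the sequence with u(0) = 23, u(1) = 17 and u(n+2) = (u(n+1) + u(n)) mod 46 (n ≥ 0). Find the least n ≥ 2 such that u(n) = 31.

Listing terms: u(0) = 23, u(1) = 17, u(2) = 40, u(3) = 11, u(4) = 5, u(5) = 16, u(6) = 21, u(7) = 37, u(8) = 12, u(9) = 3, u(10) = 15, u(11) = 18, u(12) = 33, u(13) = 5, u(14) = 38, u(15) = 43, u(16) = 35, u(17) = 32, u(18) = 21, u(19) = 7, u(20) = 28, u(21) = 35, u(22) = 17, u(23) = 6, u(24) = 23, u(25) = 29, u(26) = 6, u(27) = 35, u(28) = 41, u(29) = 30, u(30) = 25, u(31) = 9, u(32) = 34, u(33) = 43, u(34) = 31, u(35) = 28, u(36) = 13, u(37) = 41, u(38) = 8, u(39) = 3, u(40) = 11, u(41) = 14, u(42) = 25, u(43) = 39, u(44) = 18, u(45) = 11, u(46) = 29, u(47) = 40, u(48) = 23, u(49) = 17.
The sequence repeats with period 48.
The value 31 first appears (with n ≥ 2) at u(34).

34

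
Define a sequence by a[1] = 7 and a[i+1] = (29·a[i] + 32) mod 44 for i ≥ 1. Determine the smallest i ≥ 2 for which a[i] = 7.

11

Computing terms: a[1] = 7,  a[2] = 15,  a[3] = 27,  a[4] = 23,  a[5] = 39,  a[6] = 19,  a[7] = 11,  a[8] = 43,  a[9] = 3,  a[10] = 31,  a[11] = 7.
Since a[11] = a[1] = 7, the sequence is periodic with period 10.
The value 7 next appears (with i ≥ 2) at a[11].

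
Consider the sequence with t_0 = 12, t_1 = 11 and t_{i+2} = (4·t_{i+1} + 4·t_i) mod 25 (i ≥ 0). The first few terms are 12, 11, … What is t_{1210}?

1

t_0 = 12, t_1 = 11, t_2 = 17, t_3 = 12, t_4 = 16, t_5 = 12, t_6 = 12, t_7 = 21, t_8 = 7, t_9 = 12, t_{10} = 1, t_{11} = 2, t_{12} = 12, t_{13} = 6, t_{14} = 22, t_{15} = 12, t_{16} = 11.
Since (t_{15}, t_{16}) = (t_0, t_1) = (12, 11) (two consecutive terms determine the rest), the sequence is periodic with period 15.
(1210 - 0) mod 15 = 10, so t_{1210} = t_{10} = 1.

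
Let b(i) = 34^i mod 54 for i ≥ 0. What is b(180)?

28

b(0) = 1, b(1) = 34, b(2) = 22, b(3) = 46, b(4) = 52, b(5) = 40, b(6) = 10, b(7) = 16, b(8) = 4, b(9) = 28, b(10) = 34.
Since b(10) = b(1) = 34, the sequence is eventually periodic: after a pre-period of length 1 it cycles with period 9.
For i ≥ 1, b(i) depends only on (i - 1) mod 9. (180 - 1) mod 9 = 8, so b(180) = b(9) = 28.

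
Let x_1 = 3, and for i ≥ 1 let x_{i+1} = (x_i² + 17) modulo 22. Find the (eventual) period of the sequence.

10

Listing terms: x_1 = 3,  x_2 = 4,  x_3 = 11,  x_4 = 6,  x_5 = 9,  x_6 = 10,  x_7 = 7,  x_8 = 0,  x_9 = 17,  x_{10} = 20,  x_{11} = 21,  x_{12} = 18,  x_{13} = 11.
Since x_{13} = x_3 = 11, the sequence is eventually periodic: after a pre-period of length 2 it cycles with period 10.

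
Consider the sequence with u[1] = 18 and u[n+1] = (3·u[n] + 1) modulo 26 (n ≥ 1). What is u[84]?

23

Listing terms: u[1] = 18,  u[2] = 3,  u[3] = 10,  u[4] = 5,  u[5] = 16,  u[6] = 23,  u[7] = 18.
Since u[7] = u[1] = 18, the sequence is periodic with period 6.
So u[84] = u[1 + ((84-1) mod 6)] = u[6] = 23.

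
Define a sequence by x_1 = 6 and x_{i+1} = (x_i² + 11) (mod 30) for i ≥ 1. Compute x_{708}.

Computing terms: x_1 = 6; x_2 = 17; x_3 = 0; x_4 = 11; x_5 = 12; x_6 = 5; x_7 = 6.
Since x_7 = x_1 = 6, the sequence is periodic with period 6.
So x_{708} = x_{1 + ((708-1) mod 6)} = x_6 = 5.

5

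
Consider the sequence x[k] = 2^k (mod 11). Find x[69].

6

Computing terms: x[0] = 1,  x[1] = 2,  x[2] = 4,  x[3] = 8,  x[4] = 5,  x[5] = 10,  x[6] = 9,  x[7] = 7,  x[8] = 3,  x[9] = 6,  x[10] = 1.
Since x[10] = x[0] = 1, the sequence is periodic with period 10.
So x[69] = x[0 + ((69-0) mod 10)] = x[9] = 6.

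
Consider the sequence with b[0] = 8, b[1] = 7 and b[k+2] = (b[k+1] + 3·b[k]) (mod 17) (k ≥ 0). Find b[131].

Listing terms: b[0] = 8, b[1] = 7, b[2] = 14, b[3] = 1, b[4] = 9, b[5] = 12, b[6] = 5, b[7] = 7, b[8] = 5, b[9] = 9, b[10] = 7, b[11] = 0, b[12] = 4, b[13] = 4, b[14] = 16, b[15] = 11, b[16] = 8, b[17] = 7.
Since (b[16], b[17]) = (b[0], b[1]) = (8, 7) (two consecutive terms determine the rest), the sequence is periodic with period 16.
(131 - 0) mod 16 = 3, so b[131] = b[3] = 1.

1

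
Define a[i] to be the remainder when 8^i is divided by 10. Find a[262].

4

Computing terms: a[1] = 8,  a[2] = 4,  a[3] = 2,  a[4] = 6,  a[5] = 8.
The sequence repeats with period 4.
So a[262] = a[1 + ((262-1) mod 4)] = a[2] = 4.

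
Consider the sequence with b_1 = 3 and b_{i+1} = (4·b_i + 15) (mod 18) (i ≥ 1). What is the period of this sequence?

We have b_1 = 3; b_2 = 9; b_3 = 15; b_4 = 3.
Since b_4 = b_1 = 3, the sequence is periodic with period 3.

3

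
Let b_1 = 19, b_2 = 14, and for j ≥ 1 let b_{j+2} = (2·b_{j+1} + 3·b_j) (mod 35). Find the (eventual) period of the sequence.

12

Computing terms: b_1 = 19, b_2 = 14, b_3 = 15, b_4 = 2, b_5 = 14, b_6 = 34, b_7 = 5, b_8 = 7, b_9 = 29, b_{10} = 9, b_{11} = 0, b_{12} = 27, b_{13} = 19, b_{14} = 14.
Since (b_{13}, b_{14}) = (b_1, b_2) = (19, 14) (two consecutive terms determine the rest), the sequence is periodic with period 12.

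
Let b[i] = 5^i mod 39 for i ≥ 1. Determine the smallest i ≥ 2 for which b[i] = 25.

2

We have b[1] = 5, b[2] = 25, b[3] = 8, b[4] = 1, b[5] = 5.
The sequence repeats with period 4.
The value 25 first appears (with i ≥ 2) at b[2].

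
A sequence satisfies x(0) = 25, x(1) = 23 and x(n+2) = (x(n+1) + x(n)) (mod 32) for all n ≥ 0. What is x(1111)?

19

x(0) = 25; x(1) = 23; x(2) = 16; x(3) = 7; x(4) = 23; x(5) = 30; x(6) = 21; x(7) = 19; x(8) = 8; x(9) = 27; x(10) = 3; x(11) = 30; x(12) = 1; x(13) = 31; x(14) = 0; x(15) = 31; x(16) = 31; x(17) = 30; x(18) = 29; x(19) = 27; x(20) = 24; x(21) = 19; x(22) = 11; x(23) = 30; x(24) = 9; x(25) = 7; x(26) = 16; x(27) = 23; x(28) = 7; x(29) = 30; x(30) = 5; x(31) = 3; x(32) = 8; x(33) = 11; x(34) = 19; x(35) = 30; x(36) = 17; x(37) = 15; x(38) = 0; x(39) = 15; x(40) = 15; x(41) = 30; x(42) = 13; x(43) = 11; x(44) = 24; x(45) = 3; x(46) = 27; x(47) = 30; x(48) = 25; x(49) = 23.
The sequence repeats with period 48.
(1111 - 0) mod 48 = 7, so x(1111) = x(7) = 19.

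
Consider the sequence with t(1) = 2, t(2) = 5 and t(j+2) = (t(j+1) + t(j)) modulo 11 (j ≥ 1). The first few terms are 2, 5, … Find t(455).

8

Computing terms: t(1) = 2, t(2) = 5, t(3) = 7, t(4) = 1, t(5) = 8, t(6) = 9, t(7) = 6, t(8) = 4, t(9) = 10, t(10) = 3, t(11) = 2, t(12) = 5.
The sequence repeats with period 10.
(455 - 1) mod 10 = 4, so t(455) = t(5) = 8.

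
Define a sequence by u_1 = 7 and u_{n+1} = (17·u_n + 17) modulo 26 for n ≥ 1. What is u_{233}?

Listing terms: u_1 = 7, u_2 = 6, u_3 = 15, u_4 = 12, u_5 = 13, u_6 = 4, u_7 = 7.
Since u_7 = u_1 = 7, the sequence is periodic with period 6.
(233 - 1) mod 6 = 4, so u_{233} = u_5 = 13.

13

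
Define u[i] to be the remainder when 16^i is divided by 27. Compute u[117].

u[1] = 16, u[2] = 13, u[3] = 19, u[4] = 7, u[5] = 4, u[6] = 10, u[7] = 25, u[8] = 22, u[9] = 1, u[10] = 16.
The sequence repeats with period 9.
(117 - 1) mod 9 = 8, so u[117] = u[9] = 1.

1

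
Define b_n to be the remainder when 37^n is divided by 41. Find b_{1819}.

Listing terms: b_0 = 1; b_1 = 37; b_2 = 16; b_3 = 18; b_4 = 10; b_5 = 1.
The sequence repeats with period 5.
So b_{1819} = b_{0 + ((1819-0) mod 5)} = b_4 = 10.

10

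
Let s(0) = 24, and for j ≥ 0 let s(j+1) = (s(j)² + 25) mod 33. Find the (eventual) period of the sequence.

Computing terms: s(0) = 24; s(1) = 7; s(2) = 8; s(3) = 23; s(4) = 26; s(5) = 8.
Since s(5) = s(2) = 8, the sequence is eventually periodic: after a pre-period of length 2 it cycles with period 3.

3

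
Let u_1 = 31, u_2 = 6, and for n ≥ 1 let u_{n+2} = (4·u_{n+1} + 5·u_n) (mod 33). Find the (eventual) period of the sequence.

30

We have u_1 = 31,  u_2 = 6,  u_3 = 14,  u_4 = 20,  u_5 = 18,  u_6 = 7,  u_7 = 19,  u_8 = 12,  u_9 = 11,  u_{10} = 5,  u_{11} = 9,  u_{12} = 28,  u_{13} = 25,  u_{14} = 9,  u_{15} = 29,  u_{16} = 29,  u_{17} = 30,  u_{18} = 1,  u_{19} = 22,  u_{20} = 27,  u_{21} = 20,  u_{22} = 17,  u_{23} = 3,  u_{24} = 31,  u_{25} = 7,  u_{26} = 18,  u_{27} = 8,  u_{28} = 23,  u_{29} = 0,  u_{30} = 16,  u_{31} = 31,  u_{32} = 6.
The sequence repeats with period 30.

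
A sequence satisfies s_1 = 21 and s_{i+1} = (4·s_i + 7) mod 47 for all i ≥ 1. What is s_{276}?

27

s_1 = 21; s_2 = 44; s_3 = 42; s_4 = 34; s_5 = 2; s_6 = 15; s_7 = 20; s_8 = 40; s_9 = 26; s_{10} = 17; s_{11} = 28; s_{12} = 25; s_{13} = 13; s_{14} = 12; s_{15} = 8; s_{16} = 39; s_{17} = 22; s_{18} = 1; s_{19} = 11; s_{20} = 4; s_{21} = 23; s_{22} = 5; s_{23} = 27; s_{24} = 21.
The sequence repeats with period 23.
(276 - 1) mod 23 = 22, so s_{276} = s_{23} = 27.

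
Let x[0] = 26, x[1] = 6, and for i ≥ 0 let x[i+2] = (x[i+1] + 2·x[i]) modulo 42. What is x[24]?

26

Computing terms: x[0] = 26, x[1] = 6, x[2] = 16, x[3] = 28, x[4] = 18, x[5] = 32, x[6] = 26, x[7] = 6.
The sequence repeats with period 6.
(24 - 0) mod 6 = 0, so x[24] = x[0] = 26.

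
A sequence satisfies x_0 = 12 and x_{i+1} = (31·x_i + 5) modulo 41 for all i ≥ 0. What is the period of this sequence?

Listing terms: x_0 = 12,  x_1 = 8,  x_2 = 7,  x_3 = 17,  x_4 = 40,  x_5 = 15,  x_6 = 19,  x_7 = 20,  x_8 = 10,  x_9 = 28,  x_{10} = 12.
The sequence repeats with period 10.

10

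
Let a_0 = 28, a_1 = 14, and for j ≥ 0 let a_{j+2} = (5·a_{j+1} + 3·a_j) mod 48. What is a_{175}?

We have a_0 = 28, a_1 = 14, a_2 = 10, a_3 = 44, a_4 = 10, a_5 = 38, a_6 = 28, a_7 = 14.
Since (a_6, a_7) = (a_0, a_1) = (28, 14) (two consecutive terms determine the rest), the sequence is periodic with period 6.
So a_{175} = a_{0 + ((175-0) mod 6)} = a_1 = 14.

14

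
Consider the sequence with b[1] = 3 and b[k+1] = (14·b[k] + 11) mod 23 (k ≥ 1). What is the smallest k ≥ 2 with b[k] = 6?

Computing terms: b[1] = 3; b[2] = 7; b[3] = 17; b[4] = 19; b[5] = 1; b[6] = 2; b[7] = 16; b[8] = 5; b[9] = 12; b[10] = 18; b[11] = 10; b[12] = 13; b[13] = 9; b[14] = 22; b[15] = 20; b[16] = 15; b[17] = 14; b[18] = 0; b[19] = 11; b[20] = 4; b[21] = 21; b[22] = 6; b[23] = 3.
The sequence repeats with period 22.
The value 6 first appears (with k ≥ 2) at b[22].

22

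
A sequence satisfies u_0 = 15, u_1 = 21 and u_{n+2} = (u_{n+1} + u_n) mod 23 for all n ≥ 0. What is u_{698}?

10

u_0 = 15, u_1 = 21, u_2 = 13, u_3 = 11, u_4 = 1, u_5 = 12, u_6 = 13, u_7 = 2, u_8 = 15, u_9 = 17, u_{10} = 9, u_{11} = 3, u_{12} = 12, u_{13} = 15, u_{14} = 4, u_{15} = 19, u_{16} = 0, u_{17} = 19, u_{18} = 19, u_{19} = 15, u_{20} = 11, u_{21} = 3, u_{22} = 14, u_{23} = 17, u_{24} = 8, u_{25} = 2, u_{26} = 10, u_{27} = 12, u_{28} = 22, u_{29} = 11, u_{30} = 10, u_{31} = 21, u_{32} = 8, u_{33} = 6, u_{34} = 14, u_{35} = 20, u_{36} = 11, u_{37} = 8, u_{38} = 19, u_{39} = 4, u_{40} = 0, u_{41} = 4, u_{42} = 4, u_{43} = 8, u_{44} = 12, u_{45} = 20, u_{46} = 9, u_{47} = 6, u_{48} = 15, u_{49} = 21.
Since (u_{48}, u_{49}) = (u_0, u_1) = (15, 21) (two consecutive terms determine the rest), the sequence is periodic with period 48.
(698 - 0) mod 48 = 26, so u_{698} = u_{26} = 10.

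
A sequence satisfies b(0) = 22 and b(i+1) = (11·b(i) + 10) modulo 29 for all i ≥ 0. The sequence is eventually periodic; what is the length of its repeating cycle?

We have b(0) = 22; b(1) = 20; b(2) = 27; b(3) = 17; b(4) = 23; b(5) = 2; b(6) = 3; b(7) = 14; b(8) = 19; b(9) = 16; b(10) = 12; b(11) = 26; b(12) = 6; b(13) = 18; b(14) = 5; b(15) = 7; b(16) = 0; b(17) = 10; b(18) = 4; b(19) = 25; b(20) = 24; b(21) = 13; b(22) = 8; b(23) = 11; b(24) = 15; b(25) = 1; b(26) = 21; b(27) = 9; b(28) = 22.
Since b(28) = b(0) = 22, the sequence is periodic with period 28.

28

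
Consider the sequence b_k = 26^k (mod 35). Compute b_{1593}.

6

b_1 = 26, b_2 = 11, b_3 = 6, b_4 = 16, b_5 = 31, b_6 = 1, b_7 = 26.
Since b_7 = b_1 = 26, the sequence is periodic with period 6.
(1593 - 1) mod 6 = 2, so b_{1593} = b_3 = 6.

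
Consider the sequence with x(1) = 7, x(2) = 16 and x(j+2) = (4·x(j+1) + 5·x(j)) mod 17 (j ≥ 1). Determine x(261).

x(1) = 7,  x(2) = 16,  x(3) = 14,  x(4) = 0,  x(5) = 2,  x(6) = 8,  x(7) = 8,  x(8) = 4,  x(9) = 5,  x(10) = 6,  x(11) = 15,  x(12) = 5,  x(13) = 10,  x(14) = 14,  x(15) = 4,  x(16) = 1,  x(17) = 7,  x(18) = 16.
The sequence repeats with period 16.
(261 - 1) mod 16 = 4, so x(261) = x(5) = 2.

2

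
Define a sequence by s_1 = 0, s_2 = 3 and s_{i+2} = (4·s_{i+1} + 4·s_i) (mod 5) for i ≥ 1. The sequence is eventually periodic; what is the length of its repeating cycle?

3

Computing terms: s_1 = 0; s_2 = 3; s_3 = 2; s_4 = 0; s_5 = 3.
The sequence repeats with period 3.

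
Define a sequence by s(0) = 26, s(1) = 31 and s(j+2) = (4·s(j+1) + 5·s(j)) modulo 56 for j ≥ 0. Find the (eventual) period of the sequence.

s(0) = 26; s(1) = 31; s(2) = 30; s(3) = 51; s(4) = 18; s(5) = 47; s(6) = 54; s(7) = 3; s(8) = 2; s(9) = 23; s(10) = 46; s(11) = 19; s(12) = 26; s(13) = 31.
Since (s(12), s(13)) = (s(0), s(1)) = (26, 31) (two consecutive terms determine the rest), the sequence is periodic with period 12.

12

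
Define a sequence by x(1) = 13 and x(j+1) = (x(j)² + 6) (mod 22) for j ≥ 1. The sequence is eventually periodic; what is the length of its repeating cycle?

5

x(1) = 13,  x(2) = 21,  x(3) = 7,  x(4) = 11,  x(5) = 17,  x(6) = 9,  x(7) = 21.
Since x(7) = x(2) = 21, the sequence is eventually periodic: after a pre-period of length 1 it cycles with period 5.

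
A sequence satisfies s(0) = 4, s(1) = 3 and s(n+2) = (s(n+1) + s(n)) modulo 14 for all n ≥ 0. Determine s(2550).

2

Computing terms: s(0) = 4; s(1) = 3; s(2) = 7; s(3) = 10; s(4) = 3; s(5) = 13; s(6) = 2; s(7) = 1; s(8) = 3; s(9) = 4; s(10) = 7; s(11) = 11; s(12) = 4; s(13) = 1; s(14) = 5; s(15) = 6; s(16) = 11; s(17) = 3; s(18) = 0; s(19) = 3; s(20) = 3; s(21) = 6; s(22) = 9; s(23) = 1; s(24) = 10; s(25) = 11; s(26) = 7; s(27) = 4; s(28) = 11; s(29) = 1; s(30) = 12; s(31) = 13; s(32) = 11; s(33) = 10; s(34) = 7; s(35) = 3; s(36) = 10; s(37) = 13; s(38) = 9; s(39) = 8; s(40) = 3; s(41) = 11; s(42) = 0; s(43) = 11; s(44) = 11; s(45) = 8; s(46) = 5; s(47) = 13; s(48) = 4; s(49) = 3.
The sequence repeats with period 48.
(2550 - 0) mod 48 = 6, so s(2550) = s(6) = 2.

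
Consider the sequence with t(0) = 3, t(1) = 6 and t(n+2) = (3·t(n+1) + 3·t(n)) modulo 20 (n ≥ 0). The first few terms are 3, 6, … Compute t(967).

Computing terms: t(0) = 3; t(1) = 6; t(2) = 7; t(3) = 19; t(4) = 18; t(5) = 11; t(6) = 7; t(7) = 14; t(8) = 3; t(9) = 11; t(10) = 2; t(11) = 19; t(12) = 3; t(13) = 6.
Since (t(12), t(13)) = (t(0), t(1)) = (3, 6) (two consecutive terms determine the rest), the sequence is periodic with period 12.
So t(967) = t(0 + ((967-0) mod 12)) = t(7) = 14.

14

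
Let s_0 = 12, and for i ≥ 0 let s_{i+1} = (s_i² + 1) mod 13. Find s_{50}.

5

Listing terms: s_0 = 12; s_1 = 2; s_2 = 5; s_3 = 0; s_4 = 1; s_5 = 2.
Since s_5 = s_1 = 2, the sequence is eventually periodic: after a pre-period of length 1 it cycles with period 4.
For i ≥ 1, s_i depends only on (i - 1) mod 4. (50 - 1) mod 4 = 1, so s_{50} = s_2 = 5.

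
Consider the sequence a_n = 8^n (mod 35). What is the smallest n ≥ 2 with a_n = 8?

5

We have a_1 = 8,  a_2 = 29,  a_3 = 22,  a_4 = 1,  a_5 = 8.
Since a_5 = a_1 = 8, the sequence is periodic with period 4.
The value 8 next appears (with n ≥ 2) at a_5.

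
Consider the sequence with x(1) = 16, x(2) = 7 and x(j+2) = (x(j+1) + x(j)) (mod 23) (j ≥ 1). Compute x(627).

0

x(1) = 16; x(2) = 7; x(3) = 0; x(4) = 7; x(5) = 7; x(6) = 14; x(7) = 21; x(8) = 12; x(9) = 10; x(10) = 22; x(11) = 9; x(12) = 8; x(13) = 17; x(14) = 2; x(15) = 19; x(16) = 21; x(17) = 17; x(18) = 15; x(19) = 9; x(20) = 1; x(21) = 10; x(22) = 11; x(23) = 21; x(24) = 9; x(25) = 7; x(26) = 16; x(27) = 0; x(28) = 16; x(29) = 16; x(30) = 9; x(31) = 2; x(32) = 11; x(33) = 13; x(34) = 1; x(35) = 14; x(36) = 15; x(37) = 6; x(38) = 21; x(39) = 4; x(40) = 2; x(41) = 6; x(42) = 8; x(43) = 14; x(44) = 22; x(45) = 13; x(46) = 12; x(47) = 2; x(48) = 14; x(49) = 16; x(50) = 7.
The sequence repeats with period 48.
(627 - 1) mod 48 = 2, so x(627) = x(3) = 0.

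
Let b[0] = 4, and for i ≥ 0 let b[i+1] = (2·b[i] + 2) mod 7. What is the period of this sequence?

3

b[0] = 4; b[1] = 3; b[2] = 1; b[3] = 4.
Since b[3] = b[0] = 4, the sequence is periodic with period 3.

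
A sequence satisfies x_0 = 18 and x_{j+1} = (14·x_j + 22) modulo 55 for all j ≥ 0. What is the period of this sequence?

Computing terms: x_0 = 18, x_1 = 54, x_2 = 8, x_3 = 24, x_4 = 28, x_5 = 29, x_6 = 43, x_7 = 19, x_8 = 13, x_9 = 39, x_{10} = 18.
Since x_{10} = x_0 = 18, the sequence is periodic with period 10.

10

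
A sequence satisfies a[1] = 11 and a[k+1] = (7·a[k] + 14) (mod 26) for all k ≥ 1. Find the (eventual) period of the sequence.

12

Listing terms: a[1] = 11; a[2] = 13; a[3] = 1; a[4] = 21; a[5] = 5; a[6] = 23; a[7] = 19; a[8] = 17; a[9] = 3; a[10] = 9; a[11] = 25; a[12] = 7; a[13] = 11.
Since a[13] = a[1] = 11, the sequence is periodic with period 12.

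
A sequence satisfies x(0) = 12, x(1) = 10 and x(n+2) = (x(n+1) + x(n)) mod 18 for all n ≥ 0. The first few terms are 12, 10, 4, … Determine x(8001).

16

We have x(0) = 12; x(1) = 10; x(2) = 4; x(3) = 14; x(4) = 0; x(5) = 14; x(6) = 14; x(7) = 10; x(8) = 6; x(9) = 16; x(10) = 4; x(11) = 2; x(12) = 6; x(13) = 8; x(14) = 14; x(15) = 4; x(16) = 0; x(17) = 4; x(18) = 4; x(19) = 8; x(20) = 12; x(21) = 2; x(22) = 14; x(23) = 16; x(24) = 12; x(25) = 10.
The sequence repeats with period 24.
(8001 - 0) mod 24 = 9, so x(8001) = x(9) = 16.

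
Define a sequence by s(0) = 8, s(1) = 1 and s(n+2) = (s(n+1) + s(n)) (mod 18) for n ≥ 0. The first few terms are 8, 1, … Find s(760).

17

s(0) = 8; s(1) = 1; s(2) = 9; s(3) = 10; s(4) = 1; s(5) = 11; s(6) = 12; s(7) = 5; s(8) = 17; s(9) = 4; s(10) = 3; s(11) = 7; s(12) = 10; s(13) = 17; s(14) = 9; s(15) = 8; s(16) = 17; s(17) = 7; s(18) = 6; s(19) = 13; s(20) = 1; s(21) = 14; s(22) = 15; s(23) = 11; s(24) = 8; s(25) = 1.
Since (s(24), s(25)) = (s(0), s(1)) = (8, 1) (two consecutive terms determine the rest), the sequence is periodic with period 24.
So s(760) = s(0 + ((760-0) mod 24)) = s(16) = 17.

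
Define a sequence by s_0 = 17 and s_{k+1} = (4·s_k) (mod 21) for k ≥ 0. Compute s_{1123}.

s_0 = 17; s_1 = 5; s_2 = 20; s_3 = 17.
Since s_3 = s_0 = 17, the sequence is periodic with period 3.
(1123 - 0) mod 3 = 1, so s_{1123} = s_1 = 5.

5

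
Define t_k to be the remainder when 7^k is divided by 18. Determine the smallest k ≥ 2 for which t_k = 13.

Computing terms: t_1 = 7; t_2 = 13; t_3 = 1; t_4 = 7.
Since t_4 = t_1 = 7, the sequence is periodic with period 3.
The value 13 first appears (with k ≥ 2) at t_2.

2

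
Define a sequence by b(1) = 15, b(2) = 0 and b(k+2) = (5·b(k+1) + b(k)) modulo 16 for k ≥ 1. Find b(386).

0

We have b(1) = 15,  b(2) = 0,  b(3) = 15,  b(4) = 11,  b(5) = 6,  b(6) = 9,  b(7) = 3,  b(8) = 8,  b(9) = 11,  b(10) = 15,  b(11) = 6,  b(12) = 13,  b(13) = 7,  b(14) = 0,  b(15) = 7,  b(16) = 3,  b(17) = 6,  b(18) = 1,  b(19) = 11,  b(20) = 8,  b(21) = 3,  b(22) = 7,  b(23) = 6,  b(24) = 5,  b(25) = 15,  b(26) = 0.
The sequence repeats with period 24.
(386 - 1) mod 24 = 1, so b(386) = b(2) = 0.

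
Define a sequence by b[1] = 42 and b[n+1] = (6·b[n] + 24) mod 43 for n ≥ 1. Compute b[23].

We have b[1] = 42, b[2] = 18, b[3] = 3, b[4] = 42.
Since b[4] = b[1] = 42, the sequence is periodic with period 3.
(23 - 1) mod 3 = 1, so b[23] = b[2] = 18.

18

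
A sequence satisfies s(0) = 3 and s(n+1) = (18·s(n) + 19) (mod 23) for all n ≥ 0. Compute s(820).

21

We have s(0) = 3, s(1) = 4, s(2) = 22, s(3) = 1, s(4) = 14, s(5) = 18, s(6) = 21, s(7) = 6, s(8) = 12, s(9) = 5, s(10) = 17, s(11) = 3.
The sequence repeats with period 11.
(820 - 0) mod 11 = 6, so s(820) = s(6) = 21.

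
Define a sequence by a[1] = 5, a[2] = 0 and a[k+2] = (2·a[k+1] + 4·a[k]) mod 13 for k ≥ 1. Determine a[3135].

1

a[1] = 5, a[2] = 0, a[3] = 7, a[4] = 1, a[5] = 4, a[6] = 12, a[7] = 1, a[8] = 11, a[9] = 0, a[10] = 5, a[11] = 10, a[12] = 1, a[13] = 3, a[14] = 10, a[15] = 6, a[16] = 0, a[17] = 11, a[18] = 9, a[19] = 10, a[20] = 4, a[21] = 9, a[22] = 8, a[23] = 0, a[24] = 6, a[25] = 12, a[26] = 9, a[27] = 1, a[28] = 12, a[29] = 2, a[30] = 0, a[31] = 8, a[32] = 3, a[33] = 12, a[34] = 10, a[35] = 3, a[36] = 7, a[37] = 0, a[38] = 2, a[39] = 4, a[40] = 3, a[41] = 9, a[42] = 4, a[43] = 5, a[44] = 0.
The sequence repeats with period 42.
So a[3135] = a[1 + ((3135-1) mod 42)] = a[27] = 1.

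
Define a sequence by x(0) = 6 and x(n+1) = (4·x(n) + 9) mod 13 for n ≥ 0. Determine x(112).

Computing terms: x(0) = 6, x(1) = 7, x(2) = 11, x(3) = 1, x(4) = 0, x(5) = 9, x(6) = 6.
The sequence repeats with period 6.
(112 - 0) mod 6 = 4, so x(112) = x(4) = 0.

0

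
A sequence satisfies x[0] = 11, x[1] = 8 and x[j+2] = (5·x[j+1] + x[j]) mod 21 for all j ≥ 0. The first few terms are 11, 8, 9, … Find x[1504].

8

Computing terms: x[0] = 11; x[1] = 8; x[2] = 9; x[3] = 11; x[4] = 1; x[5] = 16; x[6] = 18; x[7] = 1; x[8] = 2; x[9] = 11; x[10] = 15; x[11] = 2; x[12] = 4; x[13] = 1; x[14] = 9; x[15] = 4; x[16] = 8; x[17] = 2; x[18] = 18; x[19] = 8; x[20] = 16; x[21] = 4; x[22] = 15; x[23] = 16; x[24] = 11; x[25] = 8.
The sequence repeats with period 24.
(1504 - 0) mod 24 = 16, so x[1504] = x[16] = 8.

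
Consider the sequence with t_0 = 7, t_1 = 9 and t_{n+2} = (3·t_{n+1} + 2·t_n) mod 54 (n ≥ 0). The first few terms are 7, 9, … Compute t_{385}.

45

Listing terms: t_0 = 7, t_1 = 9, t_2 = 41, t_3 = 33, t_4 = 19, t_5 = 15, t_6 = 29, t_7 = 9, t_8 = 31, t_9 = 3, t_{10} = 17, t_{11} = 3, t_{12} = 43, t_{13} = 27, t_{14} = 5, t_{15} = 15, t_{16} = 1, t_{17} = 33, t_{18} = 47, t_{19} = 45, t_{20} = 13, t_{21} = 21, t_{22} = 35, t_{23} = 39, t_{24} = 25, t_{25} = 45, t_{26} = 23, t_{27} = 51, t_{28} = 37, t_{29} = 51, t_{30} = 11, t_{31} = 27, t_{32} = 49, t_{33} = 39, t_{34} = 53, t_{35} = 21, t_{36} = 7, t_{37} = 9.
The sequence repeats with period 36.
(385 - 0) mod 36 = 25, so t_{385} = t_{25} = 45.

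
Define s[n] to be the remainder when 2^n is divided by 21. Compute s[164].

We have s[0] = 1,  s[1] = 2,  s[2] = 4,  s[3] = 8,  s[4] = 16,  s[5] = 11,  s[6] = 1.
The sequence repeats with period 6.
So s[164] = s[0 + ((164-0) mod 6)] = s[2] = 4.

4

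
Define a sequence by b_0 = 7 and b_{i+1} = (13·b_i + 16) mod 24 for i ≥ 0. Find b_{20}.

15

We have b_0 = 7, b_1 = 11, b_2 = 15, b_3 = 19, b_4 = 23, b_5 = 3, b_6 = 7.
The sequence repeats with period 6.
So b_{20} = b_{0 + ((20-0) mod 6)} = b_2 = 15.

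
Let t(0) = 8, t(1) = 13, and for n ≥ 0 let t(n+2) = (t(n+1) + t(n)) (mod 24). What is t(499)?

t(0) = 8; t(1) = 13; t(2) = 21; t(3) = 10; t(4) = 7; t(5) = 17; t(6) = 0; t(7) = 17; t(8) = 17; t(9) = 10; t(10) = 3; t(11) = 13; t(12) = 16; t(13) = 5; t(14) = 21; t(15) = 2; t(16) = 23; t(17) = 1; t(18) = 0; t(19) = 1; t(20) = 1; t(21) = 2; t(22) = 3; t(23) = 5; t(24) = 8; t(25) = 13.
Since (t(24), t(25)) = (t(0), t(1)) = (8, 13) (two consecutive terms determine the rest), the sequence is periodic with period 24.
(499 - 0) mod 24 = 19, so t(499) = t(19) = 1.

1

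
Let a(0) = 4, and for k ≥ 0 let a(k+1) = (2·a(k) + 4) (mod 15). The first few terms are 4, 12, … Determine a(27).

0

Listing terms: a(0) = 4, a(1) = 12, a(2) = 13, a(3) = 0, a(4) = 4.
Since a(4) = a(0) = 4, the sequence is periodic with period 4.
So a(27) = a(0 + ((27-0) mod 4)) = a(3) = 0.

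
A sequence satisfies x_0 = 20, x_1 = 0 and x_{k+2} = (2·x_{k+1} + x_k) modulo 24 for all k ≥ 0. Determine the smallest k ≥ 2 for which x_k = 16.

3

Computing terms: x_0 = 20; x_1 = 0; x_2 = 20; x_3 = 16; x_4 = 4; x_5 = 0; x_6 = 4; x_7 = 8; x_8 = 20; x_9 = 0.
The sequence repeats with period 8.
The value 16 first appears (with k ≥ 2) at x_3.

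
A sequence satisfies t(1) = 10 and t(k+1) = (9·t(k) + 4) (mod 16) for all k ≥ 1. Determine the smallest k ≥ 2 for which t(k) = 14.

2

t(1) = 10; t(2) = 14; t(3) = 2; t(4) = 6; t(5) = 10.
The sequence repeats with period 4.
The value 14 first appears (with k ≥ 2) at t(2).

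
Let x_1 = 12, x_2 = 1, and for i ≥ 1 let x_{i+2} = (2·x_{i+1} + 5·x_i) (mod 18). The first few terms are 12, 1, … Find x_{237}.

8

x_1 = 12, x_2 = 1, x_3 = 8, x_4 = 3, x_5 = 10, x_6 = 17, x_7 = 12, x_8 = 1.
The sequence repeats with period 6.
So x_{237} = x_{1 + ((237-1) mod 6)} = x_3 = 8.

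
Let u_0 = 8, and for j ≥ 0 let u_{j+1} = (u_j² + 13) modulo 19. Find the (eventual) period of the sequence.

We have u_0 = 8,  u_1 = 1,  u_2 = 14,  u_3 = 0,  u_4 = 13,  u_5 = 11,  u_6 = 1.
Since u_6 = u_1 = 1, the sequence is eventually periodic: after a pre-period of length 1 it cycles with period 5.

5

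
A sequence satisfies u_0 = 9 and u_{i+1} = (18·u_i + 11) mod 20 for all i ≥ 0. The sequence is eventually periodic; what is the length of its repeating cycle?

Listing terms: u_0 = 9; u_1 = 13; u_2 = 5; u_3 = 1; u_4 = 9.
The sequence repeats with period 4.

4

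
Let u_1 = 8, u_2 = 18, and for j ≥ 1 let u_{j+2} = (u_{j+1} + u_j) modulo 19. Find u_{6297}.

Listing terms: u_1 = 8,  u_2 = 18,  u_3 = 7,  u_4 = 6,  u_5 = 13,  u_6 = 0,  u_7 = 13,  u_8 = 13,  u_9 = 7,  u_{10} = 1,  u_{11} = 8,  u_{12} = 9,  u_{13} = 17,  u_{14} = 7,  u_{15} = 5,  u_{16} = 12,  u_{17} = 17,  u_{18} = 10,  u_{19} = 8,  u_{20} = 18.
The sequence repeats with period 18.
So u_{6297} = u_{1 + ((6297-1) mod 18)} = u_{15} = 5.

5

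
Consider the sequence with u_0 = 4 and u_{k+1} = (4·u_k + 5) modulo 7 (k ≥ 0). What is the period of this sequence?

Listing terms: u_0 = 4; u_1 = 0; u_2 = 5; u_3 = 4.
Since u_3 = u_0 = 4, the sequence is periodic with period 3.

3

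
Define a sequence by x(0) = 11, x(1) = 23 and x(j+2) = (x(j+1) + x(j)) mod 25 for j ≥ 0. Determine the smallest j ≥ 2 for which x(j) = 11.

x(0) = 11, x(1) = 23, x(2) = 9, x(3) = 7, x(4) = 16, x(5) = 23, x(6) = 14, x(7) = 12, x(8) = 1, x(9) = 13, x(10) = 14, x(11) = 2, x(12) = 16, x(13) = 18, x(14) = 9, x(15) = 2, x(16) = 11, x(17) = 13, x(18) = 24, x(19) = 12, x(20) = 11, x(21) = 23.
Since (x(20), x(21)) = (x(0), x(1)) = (11, 23) (two consecutive terms determine the rest), the sequence is periodic with period 20.
The value 11 first appears (with j ≥ 2) at x(16).

16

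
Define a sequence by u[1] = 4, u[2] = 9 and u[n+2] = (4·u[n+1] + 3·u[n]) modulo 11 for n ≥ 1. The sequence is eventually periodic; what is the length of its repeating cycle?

We have u[1] = 4,  u[2] = 9,  u[3] = 4,  u[4] = 10,  u[5] = 8,  u[6] = 7,  u[7] = 8,  u[8] = 9,  u[9] = 5,  u[10] = 3,  u[11] = 5,  u[12] = 7,  u[13] = 10,  u[14] = 6,  u[15] = 10,  u[16] = 3,  u[17] = 9,  u[18] = 1,  u[19] = 9,  u[20] = 6,  u[21] = 7,  u[22] = 2,  u[23] = 7,  u[24] = 1,  u[25] = 3,  u[26] = 4,  u[27] = 3,  u[28] = 2,  u[29] = 6,  u[30] = 8,  u[31] = 6,  u[32] = 4,  u[33] = 1,  u[34] = 5,  u[35] = 1,  u[36] = 8,  u[37] = 2,  u[38] = 10,  u[39] = 2,  u[40] = 5,  u[41] = 4,  u[42] = 9.
Since (u[41], u[42]) = (u[1], u[2]) = (4, 9) (two consecutive terms determine the rest), the sequence is periodic with period 40.

40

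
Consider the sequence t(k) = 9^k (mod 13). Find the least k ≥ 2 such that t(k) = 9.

4

Listing terms: t(1) = 9,  t(2) = 3,  t(3) = 1,  t(4) = 9.
Since t(4) = t(1) = 9, the sequence is periodic with period 3.
The value 9 next appears (with k ≥ 2) at t(4).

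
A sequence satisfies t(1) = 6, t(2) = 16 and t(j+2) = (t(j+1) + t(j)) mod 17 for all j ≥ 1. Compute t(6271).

Computing terms: t(1) = 6, t(2) = 16, t(3) = 5, t(4) = 4, t(5) = 9, t(6) = 13, t(7) = 5, t(8) = 1, t(9) = 6, t(10) = 7, t(11) = 13, t(12) = 3, t(13) = 16, t(14) = 2, t(15) = 1, t(16) = 3, t(17) = 4, t(18) = 7, t(19) = 11, t(20) = 1, t(21) = 12, t(22) = 13, t(23) = 8, t(24) = 4, t(25) = 12, t(26) = 16, t(27) = 11, t(28) = 10, t(29) = 4, t(30) = 14, t(31) = 1, t(32) = 15, t(33) = 16, t(34) = 14, t(35) = 13, t(36) = 10, t(37) = 6, t(38) = 16.
The sequence repeats with period 36.
So t(6271) = t(1 + ((6271-1) mod 36)) = t(7) = 5.

5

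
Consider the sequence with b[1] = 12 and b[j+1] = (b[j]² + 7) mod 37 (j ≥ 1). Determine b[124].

We have b[1] = 12, b[2] = 3, b[3] = 16, b[4] = 4, b[5] = 23, b[6] = 18, b[7] = 35, b[8] = 11, b[9] = 17, b[10] = 0, b[11] = 7, b[12] = 19, b[13] = 35.
Since b[13] = b[7] = 35, the sequence is eventually periodic: after a pre-period of length 6 it cycles with period 6.
For j ≥ 7, b[j] depends only on (j - 7) mod 6. (124 - 7) mod 6 = 3, so b[124] = b[10] = 0.

0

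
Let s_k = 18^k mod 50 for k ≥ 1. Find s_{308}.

26

We have s_1 = 18, s_2 = 24, s_3 = 32, s_4 = 26, s_5 = 18.
Since s_5 = s_1 = 18, the sequence is periodic with period 4.
(308 - 1) mod 4 = 3, so s_{308} = s_4 = 26.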